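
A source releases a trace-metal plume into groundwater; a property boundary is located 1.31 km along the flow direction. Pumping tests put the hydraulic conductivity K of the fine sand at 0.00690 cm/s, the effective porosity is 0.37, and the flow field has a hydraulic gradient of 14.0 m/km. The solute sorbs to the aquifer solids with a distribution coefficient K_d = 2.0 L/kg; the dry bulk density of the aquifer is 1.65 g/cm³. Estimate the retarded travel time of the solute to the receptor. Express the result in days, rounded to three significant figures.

57600 days

K = 0.00690 cm/s × 864 = 5.962 m/d
q = Ki = 5.962 × 0.014 = 0.08346 m/d
v_s = q/n_e = 0.08346/0.37 = 0.2256 m/d
Retardation R = 1 + ρ_b·K_d/n = 1 + 1.65×2.0/0.37 = 9.919
Contaminant velocity v_c = v/R = 0.2256/9.919 = 0.02274 m/d
L = 1.31 km = 1310 m
t = L/v_c = 1310/0.02274 = 57600 d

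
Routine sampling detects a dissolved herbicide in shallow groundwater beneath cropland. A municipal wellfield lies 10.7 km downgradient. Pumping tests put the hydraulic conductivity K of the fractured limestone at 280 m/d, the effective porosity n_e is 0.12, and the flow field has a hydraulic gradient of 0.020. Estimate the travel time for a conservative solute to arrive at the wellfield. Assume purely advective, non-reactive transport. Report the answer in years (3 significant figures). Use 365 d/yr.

Darcy flux q = K·i = 280 × 0.020 = 5.600 m/d
Seepage velocity v = q / n = 5.600 / 0.12 = 46.67 m/d
L = 10.7 km = 10700 m
t = L / v = 10700 / 46.67 = 229.3 d
   = 229.3 / 365 = 0.628 yr

0.628 years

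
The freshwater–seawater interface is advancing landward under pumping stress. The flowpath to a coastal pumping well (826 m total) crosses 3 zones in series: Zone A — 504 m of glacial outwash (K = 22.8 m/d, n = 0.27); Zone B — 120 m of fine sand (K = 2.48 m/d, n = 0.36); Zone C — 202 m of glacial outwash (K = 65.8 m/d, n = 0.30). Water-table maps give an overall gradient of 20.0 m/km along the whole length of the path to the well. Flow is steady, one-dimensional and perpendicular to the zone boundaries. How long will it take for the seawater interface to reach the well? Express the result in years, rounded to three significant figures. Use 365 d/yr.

2.93 years

For zones in series the flux q is common to all zones; the equivalent conductivity is the harmonic (thickness-weighted) mean, K_eq = L_total / Σ(L_j/K_j).
Σ(L/K) = 504/22.8 + 120/2.48 + 202/65.8 = 22.11 + 48.39 + 3.070 = 73.56 d
K_eq = L_total / Σ(L/K) = 826 / 73.56 = 11.23 m/d
q = K_eq · i = 11.23 × 0.020 = 0.2246 m/d (same in every zone)
Zone A: v = q/n = 0.2246/0.27 = 0.8317 m/d → t_A = 504/0.8317 = 606.0 d
Zone B: v = q/n = 0.2246/0.36 = 0.6238 m/d → t_B = 120/0.6238 = 192.4 d
Zone C: v = q/n = 0.2246/0.30 = 0.7486 m/d → t_C = 202/0.7486 = 269.8 d
Total t = 606.0 + 192.4 + 269.8 = 1068 d
   = 1068 / 365 = 2.93 yr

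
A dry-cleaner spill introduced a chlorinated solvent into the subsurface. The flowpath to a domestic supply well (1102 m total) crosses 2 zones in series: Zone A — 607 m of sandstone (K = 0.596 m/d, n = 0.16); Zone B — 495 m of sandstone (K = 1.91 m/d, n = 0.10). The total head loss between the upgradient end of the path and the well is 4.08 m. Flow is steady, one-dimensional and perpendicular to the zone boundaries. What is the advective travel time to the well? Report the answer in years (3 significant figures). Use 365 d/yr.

Continuity: the same q passes through each zone, so ΔH = q·Σ(L_j/K_j) — the zones act as resistances in series.
Σ(L/K) = 607/0.596 + 495/1.91 = 1018 + 259.2 = 1278 d
q = ΔH / Σ(L/K) = 4.08 / 1278 = 0.003193 m/d (same in every zone)
Zone A: v = q/n = 0.003193/0.16 = 0.01996 m/d → t_A = 607/0.01996 = 30410 d
Zone B: v = q/n = 0.003193/0.10 = 0.03193 m/d → t_B = 495/0.03193 = 15500 d
Total t = 30410 + 15500 = 45910 d
   = 45910 / 365 = 126 yr

126 years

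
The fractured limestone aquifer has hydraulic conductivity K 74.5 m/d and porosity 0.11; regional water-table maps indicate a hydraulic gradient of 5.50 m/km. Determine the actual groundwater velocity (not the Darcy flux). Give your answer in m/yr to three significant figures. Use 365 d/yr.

Specific discharge q = 74.5 × 0.0055 = 0.4098 m/d
Seepage velocity v = q / n = 0.4098 / 0.11 = 3.725 m/d
   = 3.725 × 365 = 1360 m/yr

1360 m/yr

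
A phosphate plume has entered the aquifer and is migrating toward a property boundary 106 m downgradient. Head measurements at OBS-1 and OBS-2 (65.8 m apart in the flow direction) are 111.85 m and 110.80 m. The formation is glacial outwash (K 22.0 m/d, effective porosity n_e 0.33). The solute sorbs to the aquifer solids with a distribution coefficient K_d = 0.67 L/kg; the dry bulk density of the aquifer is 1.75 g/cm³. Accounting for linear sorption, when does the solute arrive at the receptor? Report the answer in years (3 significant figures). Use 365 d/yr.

Hydraulic gradient i = (111.85 − 110.80) / 65.8 = 1.05 / 65.8 = 0.01596
Darcy flux q = K·i = 22.0 × 0.01596 = 0.3511 m/d
v_s = q/n_e = 0.3511/0.33 = 1.064 m/d
Retardation R = 1 + ρ_b·K_d/n = 1 + 1.75×0.67/0.33 = 4.553
Contaminant velocity v_c = v/R = 1.064/4.553 = 0.2337 m/d
t = L/v_c = 106/0.2337 = 453.7 d
   = 453.7/365 = 1.24 yr

1.24 years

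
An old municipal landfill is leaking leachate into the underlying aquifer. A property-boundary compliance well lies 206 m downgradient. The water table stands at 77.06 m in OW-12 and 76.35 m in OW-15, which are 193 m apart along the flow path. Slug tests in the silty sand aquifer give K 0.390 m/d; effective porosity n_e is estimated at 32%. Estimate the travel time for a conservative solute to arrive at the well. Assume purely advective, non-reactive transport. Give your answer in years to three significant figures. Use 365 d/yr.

Hydraulic gradient i = (77.06 − 76.35) / 193 = 0.71 / 193 = 0.003679
q = Ki = 0.390 × 0.003679 = 0.001435 m/d
v_s = q/n_e = 0.001435/0.32 = 0.004483 m/d
t = L / v = 206 / 0.004483 = 45950 d
   = 45950 / 365 = 126 yr

126 years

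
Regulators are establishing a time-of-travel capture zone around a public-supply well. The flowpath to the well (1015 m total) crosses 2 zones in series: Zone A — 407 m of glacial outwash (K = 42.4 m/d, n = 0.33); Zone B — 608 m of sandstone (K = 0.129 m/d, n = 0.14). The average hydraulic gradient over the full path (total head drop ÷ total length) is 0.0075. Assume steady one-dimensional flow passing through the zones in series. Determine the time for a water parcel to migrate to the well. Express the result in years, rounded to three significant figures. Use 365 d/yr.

373 years

Continuity: the same q passes through each zone, so ΔH = q·Σ(L_j/K_j) — the zones act as resistances in series.
Σ(L/K) = 407/42.4 + 608/0.129 = 9.599 + 4713 = 4723 d
K_eq = L_total / Σ(L/K) = 1015 / 4723 = 0.2149 m/d
q = K_eq · i = 0.2149 × 0.0075 = 0.001612 m/d (same in every zone)
Zone A: v = q/n = 0.001612/0.33 = 0.004884 m/d → t_A = 407/0.004884 = 83330 d
Zone B: v = q/n = 0.001612/0.14 = 0.01151 m/d → t_B = 608/0.01151 = 52810 d
Total t = 83330 + 52810 = 136100 d
   = 136100 / 365 = 373 yr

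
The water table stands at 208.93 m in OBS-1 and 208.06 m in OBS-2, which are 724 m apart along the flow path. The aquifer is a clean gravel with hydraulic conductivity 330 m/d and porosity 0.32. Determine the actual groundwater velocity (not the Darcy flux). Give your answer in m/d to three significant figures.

1.24 m/d

Hydraulic gradient i = (208.93 − 208.06) / 724 = 0.87 / 724 = 0.001202
q = Ki = 330 × 0.001202 = 0.3965 m/d
v = Ki/n = 330·0.001202/0.32 = 1.239 m/d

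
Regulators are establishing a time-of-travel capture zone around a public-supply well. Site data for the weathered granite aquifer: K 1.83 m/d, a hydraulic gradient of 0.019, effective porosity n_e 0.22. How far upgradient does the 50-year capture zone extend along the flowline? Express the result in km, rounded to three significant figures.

2.88 km

Darcy flux q = K·i = 1.83 × 0.019 = 0.03477 m/d
Seepage velocity v = q / n = 0.03477 / 0.22 = 0.1580 m/d
T = 50 yr × 365 = 18250 d
L = v × T = 0.1580 × 18250 = 2884 m
   = 2.88 km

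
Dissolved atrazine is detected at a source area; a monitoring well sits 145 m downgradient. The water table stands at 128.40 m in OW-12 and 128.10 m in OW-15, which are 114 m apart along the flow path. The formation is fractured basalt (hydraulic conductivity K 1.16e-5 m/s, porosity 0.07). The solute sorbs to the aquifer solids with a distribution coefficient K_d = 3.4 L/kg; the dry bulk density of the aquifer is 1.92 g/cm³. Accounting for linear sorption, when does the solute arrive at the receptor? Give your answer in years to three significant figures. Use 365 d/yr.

Hydraulic gradient i = (128.40 − 128.10) / 114 = 0.30 / 114 = 0.002632
K = 1.16e-5 m/s × 86400 s/d = 1.002 m/d
Specific discharge q = 1.002 × 0.002632 = 0.002637 m/d
v_s = q/n_e = 0.002637/0.07 = 0.03768 m/d
Retardation R = 1 + ρ_b·K_d/n = 1 + 1.92×3.4/0.07 = 94.26
Contaminant velocity v_c = v/R = 0.03768/94.26 = 3.997e-4 m/d
t = L/v_c = 145/3.997e-4 = 362700 d
   = 362700/365 = 994 yr

994 years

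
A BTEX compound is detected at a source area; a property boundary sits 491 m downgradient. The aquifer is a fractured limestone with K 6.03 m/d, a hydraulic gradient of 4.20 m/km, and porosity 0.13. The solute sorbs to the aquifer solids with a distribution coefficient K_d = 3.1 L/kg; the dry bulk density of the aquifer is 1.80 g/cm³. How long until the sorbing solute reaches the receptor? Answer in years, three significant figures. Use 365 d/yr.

Darcy flux q = K·i = 6.03 × 0.0042 = 0.02533 m/d
Average linear velocity = 0.02533 / 0.13 = 0.1948 m/d
Retardation R = 1 + ρ_b·K_d/n = 1 + 1.80×3.1/0.13 = 43.92
Contaminant velocity v_c = v/R = 0.1948/43.92 = 0.004435 m/d
t = L/v_c = 491/0.004435 = 110700 d
   = 110700/365 = 303 yr

303 years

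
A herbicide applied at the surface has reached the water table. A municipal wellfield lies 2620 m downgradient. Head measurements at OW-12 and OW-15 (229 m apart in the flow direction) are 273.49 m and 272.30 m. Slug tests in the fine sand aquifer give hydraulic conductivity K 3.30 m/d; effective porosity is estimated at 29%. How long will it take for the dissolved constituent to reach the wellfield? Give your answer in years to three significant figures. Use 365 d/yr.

121 years

Hydraulic gradient i = (273.49 − 272.30) / 229 = 1.19 / 229 = 0.005197
Darcy flux q = K·i = 3.30 × 0.005197 = 0.01715 m/d
Seepage velocity v = q / n = 0.01715 / 0.29 = 0.05913 m/d
t = L / v = 2620 / 0.05913 = 44310 d
   = 44310 / 365 = 121 yr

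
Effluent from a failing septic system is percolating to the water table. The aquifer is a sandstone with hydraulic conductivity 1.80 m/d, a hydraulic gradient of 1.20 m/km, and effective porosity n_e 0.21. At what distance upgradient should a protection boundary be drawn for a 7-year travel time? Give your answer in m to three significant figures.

Specific discharge q = 1.80 × 0.0012 = 0.002160 m/d
Seepage velocity v = q / n = 0.002160 / 0.21 = 0.01029 m/d
T = 7 yr × 365 = 2555 d
L = v × T = 0.01029 × 2555 = 26.28 m

26.3 m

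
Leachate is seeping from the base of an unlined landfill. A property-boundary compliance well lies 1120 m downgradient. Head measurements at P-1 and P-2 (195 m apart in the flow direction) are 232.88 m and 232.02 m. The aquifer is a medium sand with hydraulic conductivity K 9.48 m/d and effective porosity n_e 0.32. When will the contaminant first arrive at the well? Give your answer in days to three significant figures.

Hydraulic gradient i = (232.88 − 232.02) / 195 = 0.86 / 195 = 0.004410
Specific discharge q = 9.48 × 0.004410 = 0.04181 m/d
v_s = q/n_e = 0.04181/0.32 = 0.1307 m/d
t = L / v = 1120 / 0.1307 = 8572 d

8570 days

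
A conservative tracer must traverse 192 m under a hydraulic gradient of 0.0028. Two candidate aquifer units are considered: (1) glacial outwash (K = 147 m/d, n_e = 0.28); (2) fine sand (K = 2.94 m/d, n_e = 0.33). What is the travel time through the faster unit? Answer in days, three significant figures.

131 days

Unit 1 (glacial outwash): v = 147×0.0028/0.28 = 1.470 m/d, t = 192/1.470 = 130.6 d
Unit 2 (fine sand): v = 2.94×0.0028/0.33 = 0.02495 m/d, t = 192/0.02495 = 7697 d
Faster unit: t = 131 d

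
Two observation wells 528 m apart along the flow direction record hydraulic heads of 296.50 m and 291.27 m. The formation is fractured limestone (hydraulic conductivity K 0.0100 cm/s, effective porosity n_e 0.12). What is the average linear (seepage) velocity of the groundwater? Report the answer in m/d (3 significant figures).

Hydraulic gradient i = (296.50 − 291.27) / 528 = 5.23 / 528 = 0.009905
K = 0.0100 cm/s × 864 = 8.640 m/d
q = Ki = 8.640 × 0.009905 = 0.08558 m/d
Average linear velocity = 0.08558 / 0.12 = 0.7132 m/d

0.713 m/d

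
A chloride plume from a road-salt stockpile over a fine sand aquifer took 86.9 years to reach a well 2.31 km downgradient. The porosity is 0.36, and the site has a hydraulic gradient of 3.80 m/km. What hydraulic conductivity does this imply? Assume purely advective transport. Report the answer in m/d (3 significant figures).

6.90 m/d

t = 86.9 years = 31720 d
L = 2.31 km = 2310 m
v = L / t = 2310 / 31720 = 0.07283 m/d
K = v · n / i = 0.07283 × 0.36 / 0.0038 = 6.90 m/d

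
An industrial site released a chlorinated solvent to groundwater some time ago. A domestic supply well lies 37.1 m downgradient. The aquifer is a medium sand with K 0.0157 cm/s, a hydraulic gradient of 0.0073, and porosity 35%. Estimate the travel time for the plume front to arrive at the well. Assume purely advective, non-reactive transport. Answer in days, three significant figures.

K = 0.0157 cm/s × 864 = 13.56 m/d
Specific discharge q = 13.56 × 0.0073 = 0.09902 m/d
v_s = q/n_e = 0.09902/0.35 = 0.2829 m/d
t = L / v = 37.1 / 0.2829 = 131.1 d

131 days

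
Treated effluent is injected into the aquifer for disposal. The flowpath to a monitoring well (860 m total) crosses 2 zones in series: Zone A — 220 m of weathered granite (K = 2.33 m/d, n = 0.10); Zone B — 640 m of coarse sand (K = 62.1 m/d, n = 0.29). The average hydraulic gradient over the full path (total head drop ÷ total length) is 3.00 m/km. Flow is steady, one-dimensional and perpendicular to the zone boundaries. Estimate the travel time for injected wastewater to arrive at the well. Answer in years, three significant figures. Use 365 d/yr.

For zones in series the flux q is common to all zones; the equivalent conductivity is the harmonic (thickness-weighted) mean, K_eq = L_total / Σ(L_j/K_j).
Σ(L/K) = 220/2.33 + 640/62.1 = 94.42 + 10.31 = 104.7 d
K_eq = L_total / Σ(L/K) = 860 / 104.7 = 8.212 m/d
q = K_eq · i = 8.212 × 0.0030 = 0.02464 m/d (same in every zone)
Zone A: v = q/n = 0.02464/0.10 = 0.2464 m/d → t_A = 220/0.2464 = 893.0 d
Zone B: v = q/n = 0.02464/0.29 = 0.08495 m/d → t_B = 640/0.08495 = 7534 d
Total t = 893.0 + 7534 = 8427 d
   = 8427 / 365 = 23.1 yr

23.1 years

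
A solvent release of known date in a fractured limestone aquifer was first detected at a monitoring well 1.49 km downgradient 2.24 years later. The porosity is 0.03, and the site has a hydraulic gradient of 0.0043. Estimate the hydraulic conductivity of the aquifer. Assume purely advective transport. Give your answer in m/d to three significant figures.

t = 2.24 years = 817.6 d
L = 1.49 km = 1490 m
v = L / t = 1490 / 817.6 = 1.822 m/d
K = v · n / i = 1.822 × 0.03 / 0.0043 = 12.7 m/d

12.7 m/d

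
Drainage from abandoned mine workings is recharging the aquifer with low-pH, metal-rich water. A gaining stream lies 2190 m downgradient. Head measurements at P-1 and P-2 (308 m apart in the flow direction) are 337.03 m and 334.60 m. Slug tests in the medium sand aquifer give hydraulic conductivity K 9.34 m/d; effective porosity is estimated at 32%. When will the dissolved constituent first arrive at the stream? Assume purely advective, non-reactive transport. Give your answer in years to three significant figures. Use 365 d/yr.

26.1 years

Hydraulic gradient i = (337.03 − 334.60) / 308 = 2.43 / 308 = 0.007890
q = Ki = 9.34 × 0.007890 = 0.07369 m/d
v_s = q/n_e = 0.07369/0.32 = 0.2303 m/d
t = L / v = 2190 / 0.2303 = 9510 d
   = 9510 / 365 = 26.1 yr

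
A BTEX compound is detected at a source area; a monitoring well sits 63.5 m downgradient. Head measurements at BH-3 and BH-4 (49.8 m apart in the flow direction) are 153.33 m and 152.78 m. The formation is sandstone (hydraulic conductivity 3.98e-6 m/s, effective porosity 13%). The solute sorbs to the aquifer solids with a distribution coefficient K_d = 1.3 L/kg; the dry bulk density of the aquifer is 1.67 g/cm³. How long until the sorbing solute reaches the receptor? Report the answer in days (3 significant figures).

Hydraulic gradient i = (153.33 − 152.78) / 49.8 = 0.55 / 49.8 = 0.01104
K = 3.98e-6 m/s × 86400 s/d = 0.3439 m/d
Specific discharge q = 0.3439 × 0.01104 = 0.003798 m/d
v = Ki/n = 0.3439·0.01104/0.13 = 0.02921 m/d
Retardation R = 1 + ρ_b·K_d/n = 1 + 1.67×1.3/0.13 = 17.70
Contaminant velocity v_c = v/R = 0.02921/17.70 = 0.001650 m/d
t = L/v_c = 63.5/0.001650 = 38470 d

38500 days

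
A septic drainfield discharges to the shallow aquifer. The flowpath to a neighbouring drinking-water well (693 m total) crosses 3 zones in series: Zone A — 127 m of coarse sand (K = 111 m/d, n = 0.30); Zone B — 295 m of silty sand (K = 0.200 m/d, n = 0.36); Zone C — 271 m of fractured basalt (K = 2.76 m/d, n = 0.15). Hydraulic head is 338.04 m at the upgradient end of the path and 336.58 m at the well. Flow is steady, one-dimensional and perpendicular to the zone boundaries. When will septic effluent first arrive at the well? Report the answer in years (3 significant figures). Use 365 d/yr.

546 years

Total head drop ΔH = 338.04 − 336.58 = 1.46 m
Steady 1-D flow in series ⇒ the Darcy flux q is identical in every zone and the zone head losses add (resistances L/K in series).
Σ(L/K) = 127/111 + 295/0.200 + 271/2.76 = 1.144 + 1475 + 98.19 = 1574 d
q = ΔH / Σ(L/K) = 1.46 / 1574 = 9.274e-4 m/d (same in every zone)
Zone A: v = q/n = 9.274e-4/0.30 = 0.003091 m/d → t_A = 127/0.003091 = 41080 d
Zone B: v = q/n = 9.274e-4/0.36 = 0.002576 m/d → t_B = 295/0.002576 = 114500 d
Zone C: v = q/n = 9.274e-4/0.15 = 0.006183 m/d → t_C = 271/0.006183 = 43830 d
Total t = 41080 + 114500 + 43830 = 199400 d
   = 199400 / 365 = 546 yr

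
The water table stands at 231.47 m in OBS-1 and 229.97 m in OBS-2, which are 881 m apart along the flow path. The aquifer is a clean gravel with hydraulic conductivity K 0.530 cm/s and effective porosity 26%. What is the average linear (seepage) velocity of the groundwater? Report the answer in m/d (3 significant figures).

3.00 m/d

Hydraulic gradient i = (231.47 − 229.97) / 881 = 1.50 / 881 = 0.001703
K = 0.530 cm/s × 864 = 457.9 m/d
q = Ki = 457.9 × 0.001703 = 0.7797 m/d
Average linear velocity = 0.7797 / 0.26 = 2.999 m/d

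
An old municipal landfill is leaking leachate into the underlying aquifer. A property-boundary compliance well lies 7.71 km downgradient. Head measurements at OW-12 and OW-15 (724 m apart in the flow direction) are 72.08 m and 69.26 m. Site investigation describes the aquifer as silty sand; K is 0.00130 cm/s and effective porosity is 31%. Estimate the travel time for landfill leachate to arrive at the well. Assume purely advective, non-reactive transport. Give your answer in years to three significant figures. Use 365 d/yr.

1500 years

Hydraulic gradient i = (72.08 − 69.26) / 724 = 2.82 / 724 = 0.003895
K = 0.00130 cm/s × 864 = 1.123 m/d
Specific discharge q = 1.123 × 0.003895 = 0.004375 m/d
v_s = q/n_e = 0.004375/0.31 = 0.01411 m/d
L = 7.71 km = 7710 m
t = L / v = 7710 / 0.01411 = 546300 d
   = 546300 / 365 = 1500 yr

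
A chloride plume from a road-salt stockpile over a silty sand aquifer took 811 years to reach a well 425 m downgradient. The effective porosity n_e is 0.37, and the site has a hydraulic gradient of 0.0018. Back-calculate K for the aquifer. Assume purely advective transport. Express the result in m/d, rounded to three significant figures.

t = 811 years = 296000 d
v = L / t = 425 / 296000 = 0.001436 m/d
K = v · n / i = 0.001436 × 0.37 / 0.0018 = 0.295 m/d

0.295 m/d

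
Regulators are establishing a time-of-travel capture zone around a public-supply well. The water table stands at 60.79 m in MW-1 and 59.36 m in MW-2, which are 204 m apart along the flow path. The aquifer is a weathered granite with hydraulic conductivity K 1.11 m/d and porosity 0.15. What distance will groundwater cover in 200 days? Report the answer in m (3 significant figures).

Hydraulic gradient i = (60.79 − 59.36) / 204 = 1.43 / 204 = 0.007010
q = Ki = 1.11 × 0.007010 = 0.007781 m/d
Average linear velocity = 0.007781 / 0.15 = 0.05187 m/d
L = v × T = 0.05187 × 200 = 10.37 m

10.4 m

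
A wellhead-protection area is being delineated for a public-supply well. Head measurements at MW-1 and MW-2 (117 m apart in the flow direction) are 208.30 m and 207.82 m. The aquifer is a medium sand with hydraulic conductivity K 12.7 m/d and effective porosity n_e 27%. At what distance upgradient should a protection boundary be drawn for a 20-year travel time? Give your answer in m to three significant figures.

Hydraulic gradient i = (208.30 − 207.82) / 117 = 0.48 / 117 = 0.004103
q = Ki = 12.7 × 0.004103 = 0.05210 m/d
Seepage velocity v = q / n = 0.05210 / 0.27 = 0.1930 m/d
T = 20 yr × 365 = 7300 d
L = v × T = 0.1930 × 7300 = 1409 m

1410 m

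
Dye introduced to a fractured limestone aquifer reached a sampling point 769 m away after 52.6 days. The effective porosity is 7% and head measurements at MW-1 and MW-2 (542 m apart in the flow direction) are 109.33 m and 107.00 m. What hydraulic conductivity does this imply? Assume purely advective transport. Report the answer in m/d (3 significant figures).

238 m/d

Hydraulic gradient i = (109.33 − 107.00) / 542 = 2.33 / 542 = 0.004299
v = L / t = 769 / 52.6 = 14.62 m/d
K = v · n / i = 14.62 × 0.07 / 0.004299 = 238 m/d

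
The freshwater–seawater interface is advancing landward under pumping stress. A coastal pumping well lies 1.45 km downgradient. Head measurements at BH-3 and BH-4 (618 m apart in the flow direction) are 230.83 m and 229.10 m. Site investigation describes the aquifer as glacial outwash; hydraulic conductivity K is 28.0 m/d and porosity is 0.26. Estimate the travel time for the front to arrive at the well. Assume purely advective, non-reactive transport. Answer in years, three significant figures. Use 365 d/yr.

13.2 years

Hydraulic gradient i = (230.83 − 229.10) / 618 = 1.73 / 618 = 0.002799
Specific discharge q = 28.0 × 0.002799 = 0.07838 m/d
v = Ki/n = 28.0·0.002799/0.26 = 0.3015 m/d
L = 1.45 km = 1450 m
t = L / v = 1450 / 0.3015 = 4810 d
   = 4810 / 365 = 13.2 yr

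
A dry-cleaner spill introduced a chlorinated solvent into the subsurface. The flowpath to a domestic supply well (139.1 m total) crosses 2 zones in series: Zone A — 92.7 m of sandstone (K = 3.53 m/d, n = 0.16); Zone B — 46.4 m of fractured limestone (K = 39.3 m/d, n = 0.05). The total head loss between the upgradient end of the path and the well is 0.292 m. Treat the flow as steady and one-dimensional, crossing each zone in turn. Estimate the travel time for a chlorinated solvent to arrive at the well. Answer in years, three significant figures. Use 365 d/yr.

Steady 1-D flow in series ⇒ the Darcy flux q is identical in every zone and the zone head losses add (resistances L/K in series).
Σ(L/K) = 92.7/3.53 + 46.4/39.3 = 26.26 + 1.181 = 27.44 d
q = ΔH / Σ(L/K) = 0.292 / 27.44 = 0.01064 m/d (same in every zone)
Zone A: v = q/n = 0.01064/0.16 = 0.06651 m/d → t_A = 92.7/0.06651 = 1394 d
Zone B: v = q/n = 0.01064/0.05 = 0.2128 m/d → t_B = 46.4/0.2128 = 218.0 d
Total t = 1394 + 218.0 = 1612 d
   = 1612 / 365 = 4.42 yr

4.42 years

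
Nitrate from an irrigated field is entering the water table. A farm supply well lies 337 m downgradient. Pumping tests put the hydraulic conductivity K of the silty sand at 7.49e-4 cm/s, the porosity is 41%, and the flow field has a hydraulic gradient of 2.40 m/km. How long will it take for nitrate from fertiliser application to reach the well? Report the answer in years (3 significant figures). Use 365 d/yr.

K = 7.49e-4 cm/s × 864 = 0.6471 m/d
Specific discharge q = 0.6471 × 0.0024 = 0.001553 m/d
Seepage velocity v = q / n = 0.001553 / 0.41 = 0.003788 m/d
t = L / v = 337 / 0.003788 = 88960 d
   = 88960 / 365 = 244 yr

244 years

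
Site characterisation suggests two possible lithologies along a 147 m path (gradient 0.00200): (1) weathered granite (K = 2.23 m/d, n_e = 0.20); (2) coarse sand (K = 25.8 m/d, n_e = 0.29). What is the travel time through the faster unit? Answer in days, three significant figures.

826 days

Unit 1 (weathered granite): v = 2.23×0.0020/0.20 = 0.02230 m/d, t = 147/0.02230 = 6592 d
Unit 2 (coarse sand): v = 25.8×0.0020/0.29 = 0.1779 m/d, t = 147/0.1779 = 826.2 d
Faster unit: t = 826 d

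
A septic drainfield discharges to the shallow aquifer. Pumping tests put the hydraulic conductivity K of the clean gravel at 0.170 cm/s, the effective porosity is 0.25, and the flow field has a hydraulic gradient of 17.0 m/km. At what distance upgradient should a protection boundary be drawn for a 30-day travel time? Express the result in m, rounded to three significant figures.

300 m

K = 0.170 cm/s × 864 = 146.9 m/d
Specific discharge q = 146.9 × 0.017 = 2.497 m/d
Average linear velocity = 2.497 / 0.25 = 9.988 m/d
L = v × T = 9.988 × 30 = 299.6 m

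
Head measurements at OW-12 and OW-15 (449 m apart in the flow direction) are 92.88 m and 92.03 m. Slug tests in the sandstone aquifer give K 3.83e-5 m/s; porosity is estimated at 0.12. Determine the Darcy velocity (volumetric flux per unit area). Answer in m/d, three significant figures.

Hydraulic gradient i = (92.88 − 92.03) / 449 = 0.85 / 449 = 0.001893
K = 3.83e-5 m/s × 86400 s/d = 3.309 m/d
q = Ki = 3.309 × 0.001893 = 0.006264 m/d

0.00626 m/d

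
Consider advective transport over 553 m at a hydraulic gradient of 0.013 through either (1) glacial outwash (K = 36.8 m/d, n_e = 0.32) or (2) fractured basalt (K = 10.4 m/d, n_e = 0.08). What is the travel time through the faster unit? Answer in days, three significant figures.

Unit 1 (glacial outwash): v = 36.8×0.013/0.32 = 1.495 m/d, t = 553/1.495 = 369.9 d
Unit 2 (fractured basalt): v = 10.4×0.013/0.08 = 1.690 m/d, t = 553/1.690 = 327.2 d
Faster unit: t = 327 d

327 days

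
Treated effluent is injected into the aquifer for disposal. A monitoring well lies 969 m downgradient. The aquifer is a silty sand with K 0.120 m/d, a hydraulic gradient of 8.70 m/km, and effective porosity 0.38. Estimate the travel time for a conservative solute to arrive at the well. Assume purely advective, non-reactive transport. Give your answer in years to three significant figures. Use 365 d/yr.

966 years

Specific discharge q = 0.120 × 0.0087 = 0.001044 m/d
Seepage velocity v = q / n = 0.001044 / 0.38 = 0.002747 m/d
t = L / v = 969 / 0.002747 = 352700 d
   = 352700 / 365 = 966 yr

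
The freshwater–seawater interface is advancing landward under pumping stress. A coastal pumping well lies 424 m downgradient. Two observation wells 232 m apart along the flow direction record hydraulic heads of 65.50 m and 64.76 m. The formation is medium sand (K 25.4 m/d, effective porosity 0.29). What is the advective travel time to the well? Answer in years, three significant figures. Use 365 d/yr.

Hydraulic gradient i = (65.50 − 64.76) / 232 = 0.74 / 232 = 0.003190
Specific discharge q = 25.4 × 0.003190 = 0.08102 m/d
v_s = q/n_e = 0.08102/0.29 = 0.2794 m/d
t = L / v = 424 / 0.2794 = 1518 d
   = 1518 / 365 = 4.16 yr

4.16 years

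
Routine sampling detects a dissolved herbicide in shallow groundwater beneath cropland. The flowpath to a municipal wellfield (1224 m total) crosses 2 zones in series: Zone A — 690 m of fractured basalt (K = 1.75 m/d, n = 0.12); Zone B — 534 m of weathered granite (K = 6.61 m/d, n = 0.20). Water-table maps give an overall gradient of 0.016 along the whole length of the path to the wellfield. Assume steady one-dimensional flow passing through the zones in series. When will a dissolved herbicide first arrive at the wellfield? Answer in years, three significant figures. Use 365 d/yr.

Steady 1-D flow in series ⇒ the Darcy flux q is identical in every zone and the zone head losses add (resistances L/K in series).
Σ(L/K) = 690/1.75 + 534/6.61 = 394.3 + 80.79 = 475.1 d
K_eq = L_total / Σ(L/K) = 1224 / 475.1 = 2.576 m/d
q = K_eq · i = 2.576 × 0.016 = 0.04122 m/d (same in every zone)
Zone A: v = q/n = 0.04122/0.12 = 0.3435 m/d → t_A = 690/0.3435 = 2009 d
Zone B: v = q/n = 0.04122/0.20 = 0.2061 m/d → t_B = 534/0.2061 = 2591 d
Total t = 2009 + 2591 = 4599 d
   = 4599 / 365 = 12.6 yr

12.6 years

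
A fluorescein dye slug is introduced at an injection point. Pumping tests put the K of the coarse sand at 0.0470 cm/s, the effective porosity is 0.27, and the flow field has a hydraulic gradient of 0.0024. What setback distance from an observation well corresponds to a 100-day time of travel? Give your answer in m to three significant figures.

36.1 m

K = 0.0470 cm/s × 864 = 40.61 m/d
Darcy flux q = K·i = 40.61 × 0.0024 = 0.09746 m/d
v_s = q/n_e = 0.09746/0.27 = 0.3610 m/d
L = v × T = 0.3610 × 100 = 36.10 m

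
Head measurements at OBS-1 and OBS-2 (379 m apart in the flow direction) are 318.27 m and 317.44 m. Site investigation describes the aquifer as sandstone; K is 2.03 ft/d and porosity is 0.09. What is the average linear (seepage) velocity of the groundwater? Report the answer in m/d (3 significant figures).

0.0151 m/d

Hydraulic gradient i = (318.27 − 317.44) / 379 = 0.83 / 379 = 0.002190
K = 2.03 ft/d × 0.3048 = 0.6187 m/d
Darcy flux q = K·i = 0.6187 × 0.002190 = 0.001355 m/d
Seepage velocity v = q / n = 0.001355 / 0.09 = 0.01506 m/d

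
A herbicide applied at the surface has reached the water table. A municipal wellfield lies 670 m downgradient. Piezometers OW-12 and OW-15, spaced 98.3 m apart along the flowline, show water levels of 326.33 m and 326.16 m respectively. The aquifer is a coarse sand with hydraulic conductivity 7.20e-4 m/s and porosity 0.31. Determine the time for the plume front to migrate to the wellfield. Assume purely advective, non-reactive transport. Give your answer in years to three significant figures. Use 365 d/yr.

Hydraulic gradient i = (326.33 − 326.16) / 98.3 = 0.17 / 98.3 = 0.001729
K = 7.20e-4 m/s × 86400 s/d = 62.21 m/d
q = Ki = 62.21 × 0.001729 = 0.1076 m/d
v_s = q/n_e = 0.1076/0.31 = 0.3470 m/d
t = L / v = 670 / 0.3470 = 1931 d
   = 1931 / 365 = 5.29 yr

5.29 years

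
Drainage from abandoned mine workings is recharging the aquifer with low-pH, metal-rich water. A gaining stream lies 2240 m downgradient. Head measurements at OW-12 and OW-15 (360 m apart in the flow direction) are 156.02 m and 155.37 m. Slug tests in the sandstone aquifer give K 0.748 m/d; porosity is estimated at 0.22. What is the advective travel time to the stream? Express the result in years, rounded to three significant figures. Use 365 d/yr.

1000 years

Hydraulic gradient i = (156.02 − 155.37) / 360 = 0.65 / 360 = 0.001806
Specific discharge q = 0.748 × 0.001806 = 0.001351 m/d
v = Ki/n = 0.748·0.001806/0.22 = 0.006139 m/d
t = L / v = 2240 / 0.006139 = 364900 d
   = 364900 / 365 = 1000 yr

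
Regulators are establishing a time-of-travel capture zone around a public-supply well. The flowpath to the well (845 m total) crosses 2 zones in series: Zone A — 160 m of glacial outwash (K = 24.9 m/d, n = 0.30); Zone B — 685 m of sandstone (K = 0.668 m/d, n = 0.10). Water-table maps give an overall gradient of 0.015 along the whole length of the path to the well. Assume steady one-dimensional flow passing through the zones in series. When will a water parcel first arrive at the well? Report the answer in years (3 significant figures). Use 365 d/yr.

26.0 years

For zones in series the flux q is common to all zones; the equivalent conductivity is the harmonic (thickness-weighted) mean, K_eq = L_total / Σ(L_j/K_j).
Σ(L/K) = 160/24.9 + 685/0.668 = 6.426 + 1025 = 1032 d
K_eq = L_total / Σ(L/K) = 845 / 1032 = 0.8189 m/d
q = K_eq · i = 0.8189 × 0.015 = 0.01228 m/d (same in every zone)
Zone A: v = q/n = 0.01228/0.30 = 0.04094 m/d → t_A = 160/0.04094 = 3908 d
Zone B: v = q/n = 0.01228/0.10 = 0.1228 m/d → t_B = 685/0.1228 = 5577 d
Total t = 3908 + 5577 = 9484 d
   = 9484 / 365 = 26.0 yr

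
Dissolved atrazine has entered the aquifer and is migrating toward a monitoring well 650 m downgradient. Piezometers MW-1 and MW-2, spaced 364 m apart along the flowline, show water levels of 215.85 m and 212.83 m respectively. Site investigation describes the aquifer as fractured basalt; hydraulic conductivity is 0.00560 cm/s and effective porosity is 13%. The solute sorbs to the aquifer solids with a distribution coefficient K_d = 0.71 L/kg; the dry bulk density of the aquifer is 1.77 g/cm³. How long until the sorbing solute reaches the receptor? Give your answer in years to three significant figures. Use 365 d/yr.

61.5 years

Hydraulic gradient i = (215.85 − 212.83) / 364 = 3.02 / 364 = 0.008297
K = 0.00560 cm/s × 864 = 4.838 m/d
Darcy flux q = K·i = 4.838 × 0.008297 = 0.04014 m/d
Seepage velocity v = q / n = 0.04014 / 0.13 = 0.3088 m/d
Retardation R = 1 + ρ_b·K_d/n = 1 + 1.77×0.71/0.13 = 10.67
Contaminant velocity v_c = v/R = 0.3088/10.67 = 0.02895 m/d
t = L/v_c = 650/0.02895 = 22450 d
   = 22450/365 = 61.5 yr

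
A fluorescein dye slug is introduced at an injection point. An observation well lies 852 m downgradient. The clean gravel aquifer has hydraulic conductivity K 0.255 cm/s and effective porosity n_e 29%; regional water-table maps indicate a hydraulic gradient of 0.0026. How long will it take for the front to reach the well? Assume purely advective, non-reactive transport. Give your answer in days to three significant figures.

K = 0.255 cm/s × 864 = 220.3 m/d
q = Ki = 220.3 × 0.0026 = 0.5728 m/d
v_s = q/n_e = 0.5728/0.29 = 1.975 m/d
t = L / v = 852 / 1.975 = 431.3 d

431 days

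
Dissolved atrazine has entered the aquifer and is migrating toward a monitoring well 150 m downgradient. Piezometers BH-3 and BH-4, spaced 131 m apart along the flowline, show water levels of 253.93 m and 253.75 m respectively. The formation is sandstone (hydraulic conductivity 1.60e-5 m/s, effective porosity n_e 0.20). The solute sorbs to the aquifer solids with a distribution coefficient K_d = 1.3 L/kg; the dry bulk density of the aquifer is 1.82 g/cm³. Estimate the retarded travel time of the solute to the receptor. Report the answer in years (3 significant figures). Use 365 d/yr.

Hydraulic gradient i = (253.93 − 253.75) / 131 = 0.18 / 131 = 0.001374
K = 1.60e-5 m/s × 86400 s/d = 1.382 m/d
q = Ki = 1.382 × 0.001374 = 0.001899 m/d
v_s = q/n_e = 0.001899/0.20 = 0.009497 m/d
Retardation R = 1 + ρ_b·K_d/n = 1 + 1.82×1.3/0.20 = 12.83
Contaminant velocity v_c = v/R = 0.009497/12.83 = 7.402e-4 m/d
t = L/v_c = 150/7.402e-4 = 202600 d
   = 202600/365 = 555 yr

555 years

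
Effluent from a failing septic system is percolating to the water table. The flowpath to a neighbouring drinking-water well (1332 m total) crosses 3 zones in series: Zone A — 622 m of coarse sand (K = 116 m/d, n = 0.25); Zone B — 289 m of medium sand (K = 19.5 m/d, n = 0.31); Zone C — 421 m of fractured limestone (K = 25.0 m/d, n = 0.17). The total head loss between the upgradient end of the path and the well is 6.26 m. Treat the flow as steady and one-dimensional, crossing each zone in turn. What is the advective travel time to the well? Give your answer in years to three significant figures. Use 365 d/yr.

5.13 years

Continuity: the same q passes through each zone, so ΔH = q·Σ(L_j/K_j) — the zones act as resistances in series.
Σ(L/K) = 622/116 + 289/19.5 + 421/25.0 = 5.362 + 14.82 + 16.84 = 37.02 d
q = ΔH / Σ(L/K) = 6.26 / 37.02 = 0.1691 m/d (same in every zone)
Zone A: v = q/n = 0.1691/0.25 = 0.6763 m/d → t_A = 622/0.6763 = 919.7 d
Zone B: v = q/n = 0.1691/0.31 = 0.5454 m/d → t_B = 289/0.5454 = 529.8 d
Zone C: v = q/n = 0.1691/0.17 = 0.9946 m/d → t_C = 421/0.9946 = 423.3 d
Total t = 919.7 + 529.8 + 423.3 = 1873 d
   = 1873 / 365 = 5.13 yr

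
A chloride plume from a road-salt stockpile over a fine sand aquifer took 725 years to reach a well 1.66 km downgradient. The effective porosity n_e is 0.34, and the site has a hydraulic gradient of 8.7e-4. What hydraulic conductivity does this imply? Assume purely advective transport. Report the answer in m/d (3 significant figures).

2.45 m/d

t = 725 years = 264600 d
L = 1.66 km = 1660 m
v = L / t = 1660 / 264600 = 0.006273 m/d
K = v · n / i = 0.006273 × 0.34 / 8.7e-4 = 2.45 m/d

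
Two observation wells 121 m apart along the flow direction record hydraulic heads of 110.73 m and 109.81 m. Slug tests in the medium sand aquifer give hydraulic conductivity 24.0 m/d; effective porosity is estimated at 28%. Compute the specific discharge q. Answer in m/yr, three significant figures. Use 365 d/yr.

Hydraulic gradient i = (110.73 − 109.81) / 121 = 0.92 / 121 = 0.007603
Darcy flux q = K·i = 24.0 × 0.007603 = 0.1825 m/d
   = 0.1825 × 365 = 66.6 m/yr

66.6 m/yr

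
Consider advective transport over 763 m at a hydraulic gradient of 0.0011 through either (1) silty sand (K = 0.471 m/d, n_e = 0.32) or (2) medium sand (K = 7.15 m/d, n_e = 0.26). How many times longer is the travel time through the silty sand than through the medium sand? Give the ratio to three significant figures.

Unit 1 (silty sand): v = 0.471×0.0011/0.32 = 0.001619 m/d, t = 763/0.001619 = 471300 d
Unit 2 (medium sand): v = 7.15×0.0011/0.26 = 0.03025 m/d, t = 763/0.03025 = 25220 d
t(silty sand) / t(medium sand) = 471300/25220 = 18.7

18.7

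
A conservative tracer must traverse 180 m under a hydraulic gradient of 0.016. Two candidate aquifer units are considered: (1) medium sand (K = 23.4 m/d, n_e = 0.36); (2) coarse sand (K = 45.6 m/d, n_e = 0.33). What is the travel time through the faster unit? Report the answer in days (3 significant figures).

Unit 1 (medium sand): v = 23.4×0.016/0.36 = 1.040 m/d, t = 180/1.040 = 173.1 d
Unit 2 (coarse sand): v = 45.6×0.016/0.33 = 2.211 m/d, t = 180/2.211 = 81.41 d
Faster unit: t = 81.4 d

81.4 days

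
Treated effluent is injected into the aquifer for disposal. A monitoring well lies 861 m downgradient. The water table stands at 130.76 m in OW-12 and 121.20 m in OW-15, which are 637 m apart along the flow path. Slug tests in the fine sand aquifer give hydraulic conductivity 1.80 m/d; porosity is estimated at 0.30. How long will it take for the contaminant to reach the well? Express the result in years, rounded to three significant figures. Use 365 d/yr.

Hydraulic gradient i = (130.76 − 121.20) / 637 = 9.56 / 637 = 0.01501
q = Ki = 1.80 × 0.01501 = 0.02701 m/d
Seepage velocity v = q / n = 0.02701 / 0.30 = 0.09005 m/d
t = L / v = 861 / 0.09005 = 9562 d
   = 9562 / 365 = 26.2 yr

26.2 years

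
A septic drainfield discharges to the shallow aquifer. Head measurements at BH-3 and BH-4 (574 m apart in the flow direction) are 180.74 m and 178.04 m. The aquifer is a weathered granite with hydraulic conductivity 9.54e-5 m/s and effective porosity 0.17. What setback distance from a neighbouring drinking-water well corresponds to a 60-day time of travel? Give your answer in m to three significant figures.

13.7 m

Hydraulic gradient i = (180.74 − 178.04) / 574 = 2.70 / 574 = 0.004704
K = 9.54e-5 m/s × 86400 s/d = 8.243 m/d
q = Ki = 8.243 × 0.004704 = 0.03877 m/d
v = Ki/n = 8.243·0.004704/0.17 = 0.2281 m/d
L = v × T = 0.2281 × 60 = 13.68 m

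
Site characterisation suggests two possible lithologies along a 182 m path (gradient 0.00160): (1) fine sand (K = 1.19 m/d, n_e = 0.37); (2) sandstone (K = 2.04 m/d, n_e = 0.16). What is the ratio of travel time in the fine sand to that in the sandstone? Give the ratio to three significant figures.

Unit 1 (fine sand): v = 1.19×0.0016/0.37 = 0.005146 m/d, t = 182/0.005146 = 35370 d
Unit 2 (sandstone): v = 2.04×0.0016/0.16 = 0.02040 m/d, t = 182/0.02040 = 8922 d
t(fine sand) / t(sandstone) = 35370/8922 = 3.96

3.96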